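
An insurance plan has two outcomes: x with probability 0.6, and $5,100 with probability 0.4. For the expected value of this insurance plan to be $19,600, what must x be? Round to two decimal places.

0.6·x + 0.4·5100 = 19600
0.6·x = 19600 − 2040 = 17560
x = 17560 / 0.6 = 29266.6667

x = $29,266.67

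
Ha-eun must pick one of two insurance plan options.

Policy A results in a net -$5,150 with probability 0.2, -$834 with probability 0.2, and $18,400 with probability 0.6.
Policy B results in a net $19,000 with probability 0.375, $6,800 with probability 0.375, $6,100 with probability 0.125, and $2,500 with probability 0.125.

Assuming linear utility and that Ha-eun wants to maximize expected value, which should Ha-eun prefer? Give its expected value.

Policy B ($10,750)

Policy A = 0.2 × (-5150) + 0.2 × (-834) + 0.6 × 18400 = -1030 − 166.8 + 11040 = 9843.2
Policy B = 0.375 × 19000 + 0.375 × 6800 + 0.125 × 6100 + 0.125 × 2500 = 7125 + 2550 + 762.5 + 312.5 = 10750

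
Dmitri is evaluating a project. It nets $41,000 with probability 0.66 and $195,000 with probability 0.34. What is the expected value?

EV = 0.66 × 41000 + 0.34 × 195000 = 27060 + 66300 = 93360

$93,360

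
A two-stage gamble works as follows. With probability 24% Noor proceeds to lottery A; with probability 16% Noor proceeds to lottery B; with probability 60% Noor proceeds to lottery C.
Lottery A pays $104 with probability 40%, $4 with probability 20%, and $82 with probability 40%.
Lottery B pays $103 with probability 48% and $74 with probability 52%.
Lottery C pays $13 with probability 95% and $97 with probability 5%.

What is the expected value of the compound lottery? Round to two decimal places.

$42.44

EV(A) = 0.4 × 104 + 0.2 × 4 + 0.4 × 82 = 41.6 + 0.8 + 32.8 = 75.2
EV(B) = 0.48 × 103 + 0.52 × 74 = 49.44 + 38.48 = 87.92
EV(C) = 0.95 × 13 + 0.05 × 97 = 12.35 + 4.85 = 17.2
Overall = 0.24 × 75.2 + 0.16 × 87.92 + 0.6 × 17.2 = 18.048 + 14.0672 + 10.32 = 42.4352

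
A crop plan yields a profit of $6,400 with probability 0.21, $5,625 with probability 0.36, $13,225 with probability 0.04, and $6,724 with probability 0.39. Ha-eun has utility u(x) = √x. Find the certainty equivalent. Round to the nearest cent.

E[u] = 0.21·√6400 + 0.36·√5625 + 0.04·√13225 + 0.39·√6724 = 0.21·80 + 0.36·75 + 0.04·115 + 0.39·82 = 80.38
CE = (80.38)² = 6460.9444

$6,460.94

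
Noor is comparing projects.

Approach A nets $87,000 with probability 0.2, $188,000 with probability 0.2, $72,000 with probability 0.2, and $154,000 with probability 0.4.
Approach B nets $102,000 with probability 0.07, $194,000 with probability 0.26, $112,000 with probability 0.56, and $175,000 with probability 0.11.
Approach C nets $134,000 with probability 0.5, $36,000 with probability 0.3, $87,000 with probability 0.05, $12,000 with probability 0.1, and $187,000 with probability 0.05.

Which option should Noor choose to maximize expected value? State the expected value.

Approach A = 0.2 × 87000 + 0.2 × 188000 + 0.2 × 72000 + 0.4 × 154000 = 17400 + 37600 + 14400 + 61600 = 131000
Approach B = 0.07 × 102000 + 0.26 × 194000 + 0.56 × 112000 + 0.11 × 175000 = 7140 + 50440 + 62720 + 19250 = 139550
Approach C = 0.5 × 134000 + 0.3 × 36000 + 0.05 × 87000 + 0.1 × 12000 + 0.05 × 187000 = 67000 + 10800 + 4350 + 1200 + 9350 = 92700

Approach B ($139,550)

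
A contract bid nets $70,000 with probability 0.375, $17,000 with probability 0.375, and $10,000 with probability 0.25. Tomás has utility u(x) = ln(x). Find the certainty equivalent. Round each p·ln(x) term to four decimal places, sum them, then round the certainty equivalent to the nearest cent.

E[u] = 0.375·ln(70000) + 0.375·ln(17000) + 0.25·ln(10000) = 4.1836 + 3.6529 + 2.3026 = 10.1391
CE = e^10.1391 ≈ 25313.67

$25,313.67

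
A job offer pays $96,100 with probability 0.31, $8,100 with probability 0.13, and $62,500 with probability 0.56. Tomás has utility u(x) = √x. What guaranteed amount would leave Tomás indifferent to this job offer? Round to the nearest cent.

$61,404.84

E[u] = 0.31·√96100 + 0.13·√8100 + 0.56·√62500 = 0.31·310 + 0.13·90 + 0.56·250 = 247.8
CE = (247.8)² = 61404.84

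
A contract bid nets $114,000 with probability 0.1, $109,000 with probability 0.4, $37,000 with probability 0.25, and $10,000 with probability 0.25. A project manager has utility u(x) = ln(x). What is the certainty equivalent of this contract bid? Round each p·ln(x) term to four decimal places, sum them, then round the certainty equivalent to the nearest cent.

E[u] = 0.1·ln(114000) + 0.4·ln(109000) + 0.25·ln(37000) + 0.25·ln(10000) = 1.1644 + 4.6396 + 2.6297 + 2.3026 = 10.7363
CE = e^10.7363 ≈ 45995.55

$45,995.55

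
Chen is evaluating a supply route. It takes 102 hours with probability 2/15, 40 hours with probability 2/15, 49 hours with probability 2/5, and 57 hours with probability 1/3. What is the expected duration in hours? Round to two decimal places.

EV = 2/15 × 102 + 2/15 × 40 + 2/5 × 49 + 1/3 × 57 = 13.6 + 5.3333 + 19.6 + 19 = 57.5333

57.53 hours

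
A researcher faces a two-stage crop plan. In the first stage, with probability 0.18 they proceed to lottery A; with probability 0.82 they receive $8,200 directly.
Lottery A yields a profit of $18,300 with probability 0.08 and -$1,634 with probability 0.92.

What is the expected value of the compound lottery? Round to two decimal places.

$6,716.93

EV(A) = 0.08 × 18300 + 0.92 × (-1634) = 1464 − 1503.28 = -39.28
Branch B: 8200 (certain)
Overall = 0.18 × (-39.28) + 0.82 × 8200 = -7.0704 + 6724 = 6716.9296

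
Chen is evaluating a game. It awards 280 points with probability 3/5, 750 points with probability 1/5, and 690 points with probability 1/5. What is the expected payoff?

456 points

EV = 3/5 × 280 + 1/5 × 750 + 1/5 × 690 = 168 + 150 + 138 = 456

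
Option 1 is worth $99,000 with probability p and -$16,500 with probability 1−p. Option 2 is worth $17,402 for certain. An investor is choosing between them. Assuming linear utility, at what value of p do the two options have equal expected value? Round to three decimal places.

p = 0.294

p·99000 + (1−p)·(-16500) = 17402
115500p − 16500 = 17402
p = (17402 + 16500) / 115500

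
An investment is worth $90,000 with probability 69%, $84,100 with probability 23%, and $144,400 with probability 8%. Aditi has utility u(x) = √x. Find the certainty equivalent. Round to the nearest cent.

$92,476.81

E[u] = 0.69·√90000 + 0.23·√84100 + 0.08·√144400 = 0.69·300 + 0.23·290 + 0.08·380 = 304.1
CE = (304.1)² = 92476.81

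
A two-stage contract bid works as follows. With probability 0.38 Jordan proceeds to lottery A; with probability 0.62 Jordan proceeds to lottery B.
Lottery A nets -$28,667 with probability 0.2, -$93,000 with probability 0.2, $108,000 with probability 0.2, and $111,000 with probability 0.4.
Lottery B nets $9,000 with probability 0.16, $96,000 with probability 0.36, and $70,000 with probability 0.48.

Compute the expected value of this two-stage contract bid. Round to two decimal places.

$58,985.31

EV(A) = 0.2 × (-28667) + 0.2 × (-93000) + 0.2 × 108000 + 0.4 × 111000 = -5733.4 − 18600 + 21600 + 44400 = 41666.6
EV(B) = 0.16 × 9000 + 0.36 × 96000 + 0.48 × 70000 = 1440 + 34560 + 33600 = 69600
Overall = 0.38 × 41666.6 + 0.62 × 69600 = 15833.308 + 43152 = 58985.308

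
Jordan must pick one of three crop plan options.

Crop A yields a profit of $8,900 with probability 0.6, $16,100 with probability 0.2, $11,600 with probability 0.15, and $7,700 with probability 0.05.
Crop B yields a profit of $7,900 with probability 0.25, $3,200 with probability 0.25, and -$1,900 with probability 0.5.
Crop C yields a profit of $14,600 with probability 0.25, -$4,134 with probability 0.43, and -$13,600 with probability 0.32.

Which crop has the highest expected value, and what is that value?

Crop A = 0.6 × 8900 + 0.2 × 16100 + 0.15 × 11600 + 0.05 × 7700 = 5340 + 3220 + 1740 + 385 = 10685
Crop B = 0.25 × 7900 + 0.25 × 3200 + 0.5 × (-1900) = 1975 + 800 − 950 = 1825
Crop C = 0.25 × 14600 + 0.43 × (-4134) + 0.32 × (-13600) = 3650 − 1777.62 − 4352 = -2479.62

Crop A ($10,685)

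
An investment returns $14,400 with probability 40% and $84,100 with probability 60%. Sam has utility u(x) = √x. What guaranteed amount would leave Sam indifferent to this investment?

$49,284

E[u] = 0.4·√14400 + 0.6·√84100 = 0.4·120 + 0.6·290 = 222
CE = (222)² = 49284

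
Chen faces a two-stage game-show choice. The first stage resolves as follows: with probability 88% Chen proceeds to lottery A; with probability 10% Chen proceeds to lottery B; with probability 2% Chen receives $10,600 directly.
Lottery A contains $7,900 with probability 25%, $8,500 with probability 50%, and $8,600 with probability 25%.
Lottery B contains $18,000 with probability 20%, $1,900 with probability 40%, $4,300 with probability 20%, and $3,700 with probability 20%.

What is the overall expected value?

EV(A) = 0.25 × 7900 + 0.5 × 8500 + 0.25 × 8600 = 1975 + 4250 + 2150 = 8375
EV(B) = 0.2 × 18000 + 0.4 × 1900 + 0.2 × 4300 + 0.2 × 3700 = 3600 + 760 + 860 + 740 = 5960
Branch C: 10600 (certain)
Overall = 0.88 × 8375 + 0.1 × 5960 + 0.02 × 10600 = 7370 + 596 + 212 = 8178

$8,178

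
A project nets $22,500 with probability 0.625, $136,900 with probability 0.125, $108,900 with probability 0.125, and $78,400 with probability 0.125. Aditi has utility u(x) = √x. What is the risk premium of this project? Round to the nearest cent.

$7,823.44

E[u] = 0.625·√22500 + 0.125·√136900 + 0.125·√108900 + 0.125·√78400 = 0.625·150 + 0.125·370 + 0.125·330 + 0.125·280 = 216.25
CE = (216.25)² = 46764.0625
Risk premium = EV − CE = 54587.5 − 46764.0625 = 7823.4375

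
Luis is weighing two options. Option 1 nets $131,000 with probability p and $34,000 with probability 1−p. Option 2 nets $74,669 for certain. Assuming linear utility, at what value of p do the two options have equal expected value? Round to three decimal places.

p·131000 + (1−p)·34000 = 74669
97000p + 34000 = 74669
p = (74669 − 34000) / 97000

p = 0.419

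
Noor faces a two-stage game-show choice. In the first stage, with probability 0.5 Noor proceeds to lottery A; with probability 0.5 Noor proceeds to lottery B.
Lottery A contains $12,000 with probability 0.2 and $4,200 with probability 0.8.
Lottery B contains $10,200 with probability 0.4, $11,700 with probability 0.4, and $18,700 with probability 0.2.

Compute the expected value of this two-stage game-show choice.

EV(A) = 0.2 × 12000 + 0.8 × 4200 = 2400 + 3360 = 5760
EV(B) = 0.4 × 10200 + 0.4 × 11700 + 0.2 × 18700 = 4080 + 4680 + 3740 = 12500
Overall = 0.5 × 5760 + 0.5 × 12500 = 2880 + 6250 = 9130

$9,130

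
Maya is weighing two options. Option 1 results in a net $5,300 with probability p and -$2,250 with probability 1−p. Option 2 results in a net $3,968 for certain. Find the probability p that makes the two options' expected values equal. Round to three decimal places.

p·5300 + (1−p)·(-2250) = 3968
7550p − 2250 = 3968
p = (3968 + 2250) / 7550

p = 0.824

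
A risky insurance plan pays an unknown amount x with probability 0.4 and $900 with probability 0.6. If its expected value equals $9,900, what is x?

x = $23,400

0.4·x + 0.6·900 = 9900
0.4·x = 9900 − 540 = 9360
x = 9360 / 0.4 = 23400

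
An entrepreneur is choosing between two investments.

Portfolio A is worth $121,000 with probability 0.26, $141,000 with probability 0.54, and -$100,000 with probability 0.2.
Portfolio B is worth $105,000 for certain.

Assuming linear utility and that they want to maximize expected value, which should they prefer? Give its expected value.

Portfolio B ($105,000)

Portfolio A = 0.26 × 121000 + 0.54 × 141000 + 0.2 × (-100000) = 31460 + 76140 − 20000 = 87600
Portfolio B: 105000 (certain)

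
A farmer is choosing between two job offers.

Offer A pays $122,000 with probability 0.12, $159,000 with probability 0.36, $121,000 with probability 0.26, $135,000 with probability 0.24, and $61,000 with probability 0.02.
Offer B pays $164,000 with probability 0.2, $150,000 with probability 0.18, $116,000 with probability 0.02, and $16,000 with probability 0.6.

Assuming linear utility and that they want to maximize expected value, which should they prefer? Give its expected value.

Offer A ($136,960)

Offer A = 0.12 × 122000 + 0.36 × 159000 + 0.26 × 121000 + 0.24 × 135000 + 0.02 × 61000 = 14640 + 57240 + 31460 + 32400 + 1220 = 136960
Offer B = 0.2 × 164000 + 0.18 × 150000 + 0.02 × 116000 + 0.6 × 16000 = 32800 + 27000 + 2320 + 9600 = 71720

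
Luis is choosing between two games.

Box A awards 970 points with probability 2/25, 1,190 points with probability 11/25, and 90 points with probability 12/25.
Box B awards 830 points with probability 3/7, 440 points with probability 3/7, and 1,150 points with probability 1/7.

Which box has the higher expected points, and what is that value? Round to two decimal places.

Box A = 2/25 × 970 + 11/25 × 1190 + 12/25 × 90 = 77.6 + 523.6 + 43.2 = 644.4
Box B = 3/7 × 830 + 3/7 × 440 + 1/7 × 1150 = 355.7143 + 188.5714 + 164.2857 = 708.5714

Box B (708.57 points)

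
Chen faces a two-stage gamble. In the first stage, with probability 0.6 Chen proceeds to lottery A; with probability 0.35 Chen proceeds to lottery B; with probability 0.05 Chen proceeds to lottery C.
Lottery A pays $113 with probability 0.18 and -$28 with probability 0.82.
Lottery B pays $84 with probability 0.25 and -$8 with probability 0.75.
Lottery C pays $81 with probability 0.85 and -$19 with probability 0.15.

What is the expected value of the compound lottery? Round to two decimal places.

$6.98

EV(A) = 0.18 × 113 + 0.82 × (-28) = 20.34 − 22.96 = -2.62
EV(B) = 0.25 × 84 + 0.75 × (-8) = 21 − 6 = 15
EV(C) = 0.85 × 81 + 0.15 × (-19) = 68.85 − 2.85 = 66
Overall = 0.6 × (-2.62) + 0.35 × 15 + 0.05 × 66 = -1.572 + 5.25 + 3.3 = 6.978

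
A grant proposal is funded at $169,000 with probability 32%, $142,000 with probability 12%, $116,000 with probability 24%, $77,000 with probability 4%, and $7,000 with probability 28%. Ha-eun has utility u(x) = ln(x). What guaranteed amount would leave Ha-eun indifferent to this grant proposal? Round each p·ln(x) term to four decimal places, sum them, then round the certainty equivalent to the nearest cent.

E[u] = 0.32·ln(169000) + 0.12·ln(142000) + 0.24·ln(116000) + 0.04·ln(77000) + 0.28·ln(7000) = 3.8520 + 1.4236 + 2.7987 + 0.4501 + 2.4790 = 11.0034
CE = e^11.0034 ≈ 60078.06

$60,078.06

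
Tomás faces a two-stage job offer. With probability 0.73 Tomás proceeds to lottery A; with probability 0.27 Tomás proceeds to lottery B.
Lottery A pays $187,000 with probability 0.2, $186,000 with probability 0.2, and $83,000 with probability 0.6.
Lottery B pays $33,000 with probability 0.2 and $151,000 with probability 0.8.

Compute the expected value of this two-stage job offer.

EV(A) = 0.2 × 187000 + 0.2 × 186000 + 0.6 × 83000 = 37400 + 37200 + 49800 = 124400
EV(B) = 0.2 × 33000 + 0.8 × 151000 = 6600 + 120800 = 127400
Overall = 0.73 × 124400 + 0.27 × 127400 = 90812 + 34398 = 125210

$125,210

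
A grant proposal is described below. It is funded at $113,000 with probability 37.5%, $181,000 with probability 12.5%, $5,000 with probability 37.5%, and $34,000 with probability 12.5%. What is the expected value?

$71,125

EV = 0.375 × 113000 + 0.125 × 181000 + 0.375 × 5000 + 0.125 × 34000 = 42375 + 22625 + 1875 + 4250 = 71125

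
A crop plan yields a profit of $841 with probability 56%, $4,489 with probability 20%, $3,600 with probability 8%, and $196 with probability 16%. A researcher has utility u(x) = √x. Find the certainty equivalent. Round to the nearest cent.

$1,345.42

E[u] = 0.56·√841 + 0.2·√4489 + 0.08·√3600 + 0.16·√196 = 0.56·29 + 0.2·67 + 0.08·60 + 0.16·14 = 36.68
CE = (36.68)² = 1345.4224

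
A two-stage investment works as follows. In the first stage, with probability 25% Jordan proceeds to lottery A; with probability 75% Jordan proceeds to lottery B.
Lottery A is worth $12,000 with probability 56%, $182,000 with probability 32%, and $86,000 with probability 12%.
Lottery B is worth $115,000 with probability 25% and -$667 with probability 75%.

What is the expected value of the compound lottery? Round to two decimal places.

EV(A) = 0.56 × 12000 + 0.32 × 182000 + 0.12 × 86000 = 6720 + 58240 + 10320 = 75280
EV(B) = 0.25 × 115000 + 0.75 × (-667) = 28750 − 500.25 = 28249.75
Overall = 0.25 × 75280 + 0.75 × 28249.75 = 18820 + 21187.3125 = 40007.3125

$40,007.31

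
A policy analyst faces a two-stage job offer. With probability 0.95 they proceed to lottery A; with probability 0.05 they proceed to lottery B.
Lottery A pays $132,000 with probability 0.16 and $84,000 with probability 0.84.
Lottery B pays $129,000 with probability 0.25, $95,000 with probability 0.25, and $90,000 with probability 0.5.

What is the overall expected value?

$92,146

EV(A) = 0.16 × 132000 + 0.84 × 84000 = 21120 + 70560 = 91680
EV(B) = 0.25 × 129000 + 0.25 × 95000 + 0.5 × 90000 = 32250 + 23750 + 45000 = 101000
Overall = 0.95 × 91680 + 0.05 × 101000 = 87096 + 5050 = 92146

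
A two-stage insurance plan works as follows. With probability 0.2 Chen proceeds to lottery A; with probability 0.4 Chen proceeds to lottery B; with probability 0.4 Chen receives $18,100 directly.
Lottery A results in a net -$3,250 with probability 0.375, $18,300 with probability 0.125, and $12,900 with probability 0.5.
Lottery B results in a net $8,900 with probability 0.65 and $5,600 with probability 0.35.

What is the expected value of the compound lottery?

$11,841.75

EV(A) = 0.375 × (-3250) + 0.125 × 18300 + 0.5 × 12900 = -1218.75 + 2287.5 + 6450 = 7518.75
EV(B) = 0.65 × 8900 + 0.35 × 5600 = 5785 + 1960 = 7745
Branch C: 18100 (certain)
Overall = 0.2 × 7518.75 + 0.4 × 7745 + 0.4 × 18100 = 1503.75 + 3098 + 7240 = 11841.75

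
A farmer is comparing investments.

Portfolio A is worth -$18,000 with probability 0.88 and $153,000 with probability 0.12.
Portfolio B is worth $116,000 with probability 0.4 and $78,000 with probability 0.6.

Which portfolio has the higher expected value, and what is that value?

Portfolio A = 0.88 × (-18000) + 0.12 × 153000 = -15840 + 18360 = 2520
Portfolio B = 0.4 × 116000 + 0.6 × 78000 = 46400 + 46800 = 93200

Portfolio B ($93,200)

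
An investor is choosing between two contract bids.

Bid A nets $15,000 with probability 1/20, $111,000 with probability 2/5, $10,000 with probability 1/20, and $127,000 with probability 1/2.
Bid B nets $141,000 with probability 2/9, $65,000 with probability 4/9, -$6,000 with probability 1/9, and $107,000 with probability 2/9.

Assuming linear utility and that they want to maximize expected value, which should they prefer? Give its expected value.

Bid A ($109,150)

Bid A = 1/20 × 15000 + 2/5 × 111000 + 1/20 × 10000 + 1/2 × 127000 = 750 + 44400 + 500 + 63500 = 109150
Bid B = 2/9 × 141000 + 4/9 × 65000 + 1/9 × (-6000) + 2/9 × 107000 = 31333.3333 + 28888.8889 − 666.6667 + 23777.7778 = 83333.3333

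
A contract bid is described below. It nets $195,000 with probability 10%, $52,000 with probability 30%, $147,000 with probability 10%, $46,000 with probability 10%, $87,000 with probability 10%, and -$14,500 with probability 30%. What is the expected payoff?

EV = 0.1 × 195000 + 0.3 × 52000 + 0.1 × 147000 + 0.1 × 46000 + 0.1 × 87000 + 0.3 × (-14500) = 19500 + 15600 + 14700 + 4600 + 8700 − 4350 = 58750

$58,750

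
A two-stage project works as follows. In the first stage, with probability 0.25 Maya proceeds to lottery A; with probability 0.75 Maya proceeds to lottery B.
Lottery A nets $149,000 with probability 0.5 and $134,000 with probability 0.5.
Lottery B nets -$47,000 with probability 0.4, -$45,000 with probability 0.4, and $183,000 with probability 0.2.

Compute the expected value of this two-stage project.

EV(A) = 0.5 × 149000 + 0.5 × 134000 = 74500 + 67000 = 141500
EV(B) = 0.4 × (-47000) + 0.4 × (-45000) + 0.2 × 183000 = -18800 − 18000 + 36600 = -200
Overall = 0.25 × 141500 + 0.75 × (-200) = 35375 − 150 = 35225

$35,225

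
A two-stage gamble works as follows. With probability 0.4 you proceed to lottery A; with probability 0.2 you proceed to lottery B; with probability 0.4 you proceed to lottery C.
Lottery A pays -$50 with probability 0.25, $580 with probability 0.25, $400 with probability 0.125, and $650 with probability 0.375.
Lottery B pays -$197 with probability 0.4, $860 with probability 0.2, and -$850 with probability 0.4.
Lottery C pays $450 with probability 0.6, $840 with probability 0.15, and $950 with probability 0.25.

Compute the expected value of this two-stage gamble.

$374.54

EV(A) = 0.25 × (-50) + 0.25 × 580 + 0.125 × 400 + 0.375 × 650 = -12.5 + 145 + 50 + 243.75 = 426.25
EV(B) = 0.4 × (-197) + 0.2 × 860 + 0.4 × (-850) = -78.8 + 172 − 340 = -246.8
EV(C) = 0.6 × 450 + 0.15 × 840 + 0.25 × 950 = 270 + 126 + 237.5 = 633.5
Overall = 0.4 × 426.25 + 0.2 × (-246.8) + 0.4 × 633.5 = 170.5 − 49.36 + 253.4 = 374.54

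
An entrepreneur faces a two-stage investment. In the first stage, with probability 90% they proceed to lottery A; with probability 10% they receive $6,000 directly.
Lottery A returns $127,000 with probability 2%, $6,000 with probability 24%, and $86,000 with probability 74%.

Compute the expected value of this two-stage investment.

EV(A) = 0.02 × 127000 + 0.24 × 6000 + 0.74 × 86000 = 2540 + 1440 + 63640 = 67620
Branch B: 6000 (certain)
Overall = 0.9 × 67620 + 0.1 × 6000 = 60858 + 600 = 61458

$61,458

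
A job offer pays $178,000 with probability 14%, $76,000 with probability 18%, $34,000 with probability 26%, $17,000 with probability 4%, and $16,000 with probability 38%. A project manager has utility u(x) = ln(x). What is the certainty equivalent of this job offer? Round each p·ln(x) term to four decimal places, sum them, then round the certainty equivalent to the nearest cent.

$36,185.00

E[u] = 0.14·ln(178000) + 0.18·ln(76000) + 0.26·ln(34000) + 0.04·ln(17000) + 0.38·ln(16000) = 1.6925 + 2.0229 + 2.7129 + 0.3896 + 3.6785 = 10.4964
CE = e^10.4964 ≈ 36185.00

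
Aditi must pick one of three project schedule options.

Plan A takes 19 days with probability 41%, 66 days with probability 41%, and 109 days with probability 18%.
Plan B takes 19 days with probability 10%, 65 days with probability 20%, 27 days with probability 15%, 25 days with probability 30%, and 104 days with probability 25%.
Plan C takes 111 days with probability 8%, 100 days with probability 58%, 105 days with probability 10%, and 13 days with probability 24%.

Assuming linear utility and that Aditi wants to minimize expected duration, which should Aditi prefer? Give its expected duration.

Plan A = 0.41 × 19 + 0.41 × 66 + 0.18 × 109 = 7.79 + 27.06 + 19.62 = 54.47
Plan B = 0.1 × 19 + 0.2 × 65 + 0.15 × 27 + 0.3 × 25 + 0.25 × 104 = 1.9 + 13 + 4.05 + 7.5 + 26 = 52.45
Plan C = 0.08 × 111 + 0.58 × 100 + 0.1 × 105 + 0.24 × 13 = 8.88 + 58 + 10.5 + 3.12 = 80.5

Plan B (52.45 days)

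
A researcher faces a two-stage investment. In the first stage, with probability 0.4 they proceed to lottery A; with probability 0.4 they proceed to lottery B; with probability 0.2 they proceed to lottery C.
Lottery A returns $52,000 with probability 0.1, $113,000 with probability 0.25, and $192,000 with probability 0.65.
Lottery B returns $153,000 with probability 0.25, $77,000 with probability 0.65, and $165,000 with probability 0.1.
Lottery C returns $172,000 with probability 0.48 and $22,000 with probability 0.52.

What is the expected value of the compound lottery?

$124,020

EV(A) = 0.1 × 52000 + 0.25 × 113000 + 0.65 × 192000 = 5200 + 28250 + 124800 = 158250
EV(B) = 0.25 × 153000 + 0.65 × 77000 + 0.1 × 165000 = 38250 + 50050 + 16500 = 104800
EV(C) = 0.48 × 172000 + 0.52 × 22000 = 82560 + 11440 = 94000
Overall = 0.4 × 158250 + 0.4 × 104800 + 0.2 × 94000 = 63300 + 41920 + 18800 = 124020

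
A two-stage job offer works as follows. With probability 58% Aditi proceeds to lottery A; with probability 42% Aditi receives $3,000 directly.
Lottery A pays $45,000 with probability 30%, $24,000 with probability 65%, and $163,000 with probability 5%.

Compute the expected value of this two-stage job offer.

$22,865

EV(A) = 0.3 × 45000 + 0.65 × 24000 + 0.05 × 163000 = 13500 + 15600 + 8150 = 37250
Branch B: 3000 (certain)
Overall = 0.58 × 37250 + 0.42 × 3000 = 21605 + 1260 = 22865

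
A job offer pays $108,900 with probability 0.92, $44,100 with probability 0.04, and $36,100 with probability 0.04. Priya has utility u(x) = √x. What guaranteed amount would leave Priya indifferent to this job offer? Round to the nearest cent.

$102,144.16

E[u] = 0.92·√108900 + 0.04·√44100 + 0.04·√36100 = 0.92·330 + 0.04·210 + 0.04·190 = 319.6
CE = (319.6)² = 102144.16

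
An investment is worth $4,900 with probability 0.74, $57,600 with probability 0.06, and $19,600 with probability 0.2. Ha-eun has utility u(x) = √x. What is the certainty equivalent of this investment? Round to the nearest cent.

E[u] = 0.74·√4900 + 0.06·√57600 + 0.2·√19600 = 0.74·70 + 0.06·240 + 0.2·140 = 94.2
CE = (94.2)² = 8873.64

$8,873.64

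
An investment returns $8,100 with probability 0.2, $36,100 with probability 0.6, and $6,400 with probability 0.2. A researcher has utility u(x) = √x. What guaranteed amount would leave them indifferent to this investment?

E[u] = 0.2·√8100 + 0.6·√36100 + 0.2·√6400 = 0.2·90 + 0.6·190 + 0.2·80 = 148
CE = (148)² = 21904

$21,904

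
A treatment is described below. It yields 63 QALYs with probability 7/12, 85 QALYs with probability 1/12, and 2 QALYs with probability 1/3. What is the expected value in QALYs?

44.5 QALYs

EV = 7/12 × 63 + 1/12 × 85 + 1/3 × 2 = 36.75 + 7.0833 + 0.6667 = 44.5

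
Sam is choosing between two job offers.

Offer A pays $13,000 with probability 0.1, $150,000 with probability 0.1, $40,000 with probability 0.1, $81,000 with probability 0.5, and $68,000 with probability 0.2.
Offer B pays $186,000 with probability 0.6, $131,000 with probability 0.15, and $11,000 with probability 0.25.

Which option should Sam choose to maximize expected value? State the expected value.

Offer B ($134,000)

Offer A = 0.1 × 13000 + 0.1 × 150000 + 0.1 × 40000 + 0.5 × 81000 + 0.2 × 68000 = 1300 + 15000 + 4000 + 40500 + 13600 = 74400
Offer B = 0.6 × 186000 + 0.15 × 131000 + 0.25 × 11000 = 111600 + 19650 + 2750 = 134000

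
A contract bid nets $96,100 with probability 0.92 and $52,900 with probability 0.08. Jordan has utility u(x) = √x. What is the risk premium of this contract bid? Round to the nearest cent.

E[u] = 0.92·√96100 + 0.08·√52900 = 0.92·310 + 0.08·230 = 303.6
CE = (303.6)² = 92172.96
Risk premium = EV − CE = 92644 − 92172.96 = 471.04

$471.04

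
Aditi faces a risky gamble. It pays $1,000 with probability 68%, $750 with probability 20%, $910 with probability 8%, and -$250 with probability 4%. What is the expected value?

EV = 0.68 × 1000 + 0.2 × 750 + 0.08 × 910 + 0.04 × (-250) = 680 + 150 + 72.8 − 10 = 892.8

$892.80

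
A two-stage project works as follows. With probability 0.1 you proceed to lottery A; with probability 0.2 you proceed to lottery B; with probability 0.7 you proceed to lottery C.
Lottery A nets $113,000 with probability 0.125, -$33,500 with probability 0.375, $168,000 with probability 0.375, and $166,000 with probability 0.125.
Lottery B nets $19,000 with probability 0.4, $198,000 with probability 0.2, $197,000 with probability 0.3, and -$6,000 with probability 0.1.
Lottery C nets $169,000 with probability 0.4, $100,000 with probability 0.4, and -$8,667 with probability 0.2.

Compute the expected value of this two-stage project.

EV(A) = 0.125 × 113000 + 0.375 × (-33500) + 0.375 × 168000 + 0.125 × 166000 = 14125 − 12562.5 + 63000 + 20750 = 85312.5
EV(B) = 0.4 × 19000 + 0.2 × 198000 + 0.3 × 197000 + 0.1 × (-6000) = 7600 + 39600 + 59100 − 600 = 105700
EV(C) = 0.4 × 169000 + 0.4 × 100000 + 0.2 × (-8667) = 67600 + 40000 − 1733.4 = 105866.6
Overall = 0.1 × 85312.5 + 0.2 × 105700 + 0.7 × 105866.6 = 8531.25 + 21140 + 74106.62 = 103777.87

$103,777.87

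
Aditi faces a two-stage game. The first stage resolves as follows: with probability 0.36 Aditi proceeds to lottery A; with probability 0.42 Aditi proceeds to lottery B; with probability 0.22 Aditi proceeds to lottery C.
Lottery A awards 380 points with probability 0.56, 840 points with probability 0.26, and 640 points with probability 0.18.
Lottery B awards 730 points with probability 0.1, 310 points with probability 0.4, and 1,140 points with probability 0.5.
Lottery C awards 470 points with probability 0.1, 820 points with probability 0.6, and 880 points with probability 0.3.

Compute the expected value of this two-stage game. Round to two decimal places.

695.50 points

EV(A) = 0.56 × 380 + 0.26 × 840 + 0.18 × 640 = 212.8 + 218.4 + 115.2 = 546.4
EV(B) = 0.1 × 730 + 0.4 × 310 + 0.5 × 1140 = 73 + 124 + 570 = 767
EV(C) = 0.1 × 470 + 0.6 × 820 + 0.3 × 880 = 47 + 492 + 264 = 803
Overall = 0.36 × 546.4 + 0.42 × 767 + 0.22 × 803 = 196.704 + 322.14 + 176.66 = 695.504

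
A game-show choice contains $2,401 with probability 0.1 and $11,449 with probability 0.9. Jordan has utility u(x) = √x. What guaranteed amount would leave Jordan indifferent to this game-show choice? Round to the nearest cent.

E[u] = 0.1·√2401 + 0.9·√11449 = 0.1·49 + 0.9·107 = 101.2
CE = (101.2)² = 10241.44

$10,241.44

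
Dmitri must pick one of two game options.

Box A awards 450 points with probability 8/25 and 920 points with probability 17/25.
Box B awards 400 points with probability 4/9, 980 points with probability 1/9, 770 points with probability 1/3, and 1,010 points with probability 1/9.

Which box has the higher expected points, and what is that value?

Box A = 8/25 × 450 + 17/25 × 920 = 144 + 625.6 = 769.6
Box B = 4/9 × 400 + 1/9 × 980 + 1/3 × 770 + 1/9 × 1010 = 177.7778 + 108.8889 + 256.6667 + 112.2222 = 655.5556

Box A (769.6 points)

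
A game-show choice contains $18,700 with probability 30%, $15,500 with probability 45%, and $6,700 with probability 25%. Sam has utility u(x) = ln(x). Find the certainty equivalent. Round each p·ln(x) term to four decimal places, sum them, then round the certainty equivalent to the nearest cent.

$13,297.08

E[u] = 0.3·ln(18700) + 0.45·ln(15500) + 0.25·ln(6700) = 2.9509 + 4.3419 + 2.2025 = 9.4953
CE = e^9.4953 ≈ 13297.08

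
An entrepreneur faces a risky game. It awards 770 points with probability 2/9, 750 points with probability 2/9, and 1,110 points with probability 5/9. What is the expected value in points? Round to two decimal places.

EV = 2/9 × 770 + 2/9 × 750 + 5/9 × 1110 = 171.1111 + 166.6667 + 616.6667 = 954.4444

954.44 points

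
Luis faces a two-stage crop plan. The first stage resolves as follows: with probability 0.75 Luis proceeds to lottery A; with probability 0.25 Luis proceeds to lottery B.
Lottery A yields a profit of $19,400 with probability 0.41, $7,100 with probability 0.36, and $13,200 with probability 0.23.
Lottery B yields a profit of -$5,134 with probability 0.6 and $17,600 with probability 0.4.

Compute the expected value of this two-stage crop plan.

$11,149.40

EV(A) = 0.41 × 19400 + 0.36 × 7100 + 0.23 × 13200 = 7954 + 2556 + 3036 = 13546
EV(B) = 0.6 × (-5134) + 0.4 × 17600 = -3080.4 + 7040 = 3959.6
Overall = 0.75 × 13546 + 0.25 × 3959.6 = 10159.5 + 989.9 = 11149.4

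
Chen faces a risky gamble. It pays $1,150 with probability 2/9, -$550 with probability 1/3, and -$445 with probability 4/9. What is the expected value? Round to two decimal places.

-$125.56

EV = 2/9 × 1150 + 1/3 × (-550) + 4/9 × (-445) = 255.5556 − 183.3333 − 197.7778 = -125.5556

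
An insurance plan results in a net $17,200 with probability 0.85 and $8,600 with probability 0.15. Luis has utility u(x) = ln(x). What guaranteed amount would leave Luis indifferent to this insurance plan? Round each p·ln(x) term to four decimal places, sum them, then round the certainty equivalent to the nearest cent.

$15,501.62

E[u] = 0.85·ln(17200) + 0.15·ln(8600) = 8.2898 + 1.3589 = 9.6487
CE = e^9.6487 ≈ 15501.62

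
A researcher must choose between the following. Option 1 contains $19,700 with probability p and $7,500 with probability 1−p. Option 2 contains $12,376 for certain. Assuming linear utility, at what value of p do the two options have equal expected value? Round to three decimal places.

p·19700 + (1−p)·7500 = 12376
12200p + 7500 = 12376
p = (12376 − 7500) / 12200

p = 0.400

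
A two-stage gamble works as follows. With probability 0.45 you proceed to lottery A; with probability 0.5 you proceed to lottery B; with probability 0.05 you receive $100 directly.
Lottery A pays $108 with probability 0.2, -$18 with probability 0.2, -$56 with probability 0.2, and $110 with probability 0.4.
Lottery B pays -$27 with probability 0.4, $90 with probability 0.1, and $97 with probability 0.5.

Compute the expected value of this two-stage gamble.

$51.21

EV(A) = 0.2 × 108 + 0.2 × (-18) + 0.2 × (-56) + 0.4 × 110 = 21.6 − 3.6 − 11.2 + 44 = 50.8
EV(B) = 0.4 × (-27) + 0.1 × 90 + 0.5 × 97 = -10.8 + 9 + 48.5 = 46.7
Branch C: 100 (certain)
Overall = 0.45 × 50.8 + 0.5 × 46.7 + 0.05 × 100 = 22.86 + 23.35 + 5 = 51.21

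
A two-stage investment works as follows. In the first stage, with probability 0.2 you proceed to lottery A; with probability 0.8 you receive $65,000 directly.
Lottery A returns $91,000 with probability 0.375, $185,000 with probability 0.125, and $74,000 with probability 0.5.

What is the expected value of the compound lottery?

$70,850

EV(A) = 0.375 × 91000 + 0.125 × 185000 + 0.5 × 74000 = 34125 + 23125 + 37000 = 94250
Branch B: 65000 (certain)
Overall = 0.2 × 94250 + 0.8 × 65000 = 18850 + 52000 = 70850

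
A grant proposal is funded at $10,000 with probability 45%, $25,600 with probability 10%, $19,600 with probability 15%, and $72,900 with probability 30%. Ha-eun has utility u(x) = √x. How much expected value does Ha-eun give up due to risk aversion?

E[u] = 0.45·√10000 + 0.1·√25600 + 0.15·√19600 + 0.3·√72900 = 0.45·100 + 0.1·160 + 0.15·140 + 0.3·270 = 163
CE = (163)² = 26569
Risk premium = EV − CE = 31870 − 26569 = 5301

$5,301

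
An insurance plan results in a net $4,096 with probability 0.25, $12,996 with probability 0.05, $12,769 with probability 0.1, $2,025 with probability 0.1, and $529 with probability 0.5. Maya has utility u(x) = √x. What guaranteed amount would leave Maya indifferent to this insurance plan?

$2,401

E[u] = 0.25·√4096 + 0.05·√12996 + 0.1·√12769 + 0.1·√2025 + 0.5·√529 = 0.25·64 + 0.05·114 + 0.1·113 + 0.1·45 + 0.5·23 = 49
CE = (49)² = 2401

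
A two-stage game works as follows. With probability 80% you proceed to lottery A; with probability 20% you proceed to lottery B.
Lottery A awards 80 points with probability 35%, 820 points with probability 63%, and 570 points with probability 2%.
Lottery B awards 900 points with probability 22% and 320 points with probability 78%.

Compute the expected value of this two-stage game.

534.32 points

EV(A) = 0.35 × 80 + 0.63 × 820 + 0.02 × 570 = 28 + 516.6 + 11.4 = 556
EV(B) = 0.22 × 900 + 0.78 × 320 = 198 + 249.6 = 447.6
Overall = 0.8 × 556 + 0.2 × 447.6 = 444.8 + 89.52 = 534.32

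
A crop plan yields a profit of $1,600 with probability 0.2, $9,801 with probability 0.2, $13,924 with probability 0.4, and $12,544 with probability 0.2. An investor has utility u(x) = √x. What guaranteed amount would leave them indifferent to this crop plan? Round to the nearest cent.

$9,486.76

E[u] = 0.2·√1600 + 0.2·√9801 + 0.4·√13924 + 0.2·√12544 = 0.2·40 + 0.2·99 + 0.4·118 + 0.2·112 = 97.4
CE = (97.4)² = 9486.76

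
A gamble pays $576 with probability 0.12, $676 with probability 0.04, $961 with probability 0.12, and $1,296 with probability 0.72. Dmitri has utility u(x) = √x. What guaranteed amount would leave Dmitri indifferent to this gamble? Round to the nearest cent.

E[u] = 0.12·√576 + 0.04·√676 + 0.12·√961 + 0.72·√1296 = 0.12·24 + 0.04·26 + 0.12·31 + 0.72·36 = 33.56
CE = (33.56)² = 1126.2736

$1,126.27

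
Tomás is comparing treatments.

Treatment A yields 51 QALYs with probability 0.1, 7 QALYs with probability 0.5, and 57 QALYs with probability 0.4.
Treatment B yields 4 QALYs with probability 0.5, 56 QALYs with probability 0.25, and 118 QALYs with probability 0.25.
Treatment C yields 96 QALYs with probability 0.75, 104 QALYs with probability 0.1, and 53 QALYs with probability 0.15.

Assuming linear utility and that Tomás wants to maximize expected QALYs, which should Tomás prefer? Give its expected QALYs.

Treatment A = 0.1 × 51 + 0.5 × 7 + 0.4 × 57 = 5.1 + 3.5 + 22.8 = 31.4
Treatment B = 0.5 × 4 + 0.25 × 56 + 0.25 × 118 = 2 + 14 + 29.5 = 45.5
Treatment C = 0.75 × 96 + 0.1 × 104 + 0.15 × 53 = 72 + 10.4 + 7.95 = 90.35

Treatment C (90.35 QALYs)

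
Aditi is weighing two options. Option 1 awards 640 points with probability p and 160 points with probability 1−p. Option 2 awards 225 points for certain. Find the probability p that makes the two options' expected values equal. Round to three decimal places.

p = 0.135

p·640 + (1−p)·160 = 225
480p + 160 = 225
p = (225 − 160) / 480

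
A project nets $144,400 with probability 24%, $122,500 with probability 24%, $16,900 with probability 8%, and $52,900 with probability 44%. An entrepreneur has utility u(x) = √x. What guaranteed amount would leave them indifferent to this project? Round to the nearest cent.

E[u] = 0.24·√144400 + 0.24·√122500 + 0.08·√16900 + 0.44·√52900 = 0.24·380 + 0.24·350 + 0.08·130 + 0.44·230 = 286.8
CE = (286.8)² = 82254.24

$82,254.24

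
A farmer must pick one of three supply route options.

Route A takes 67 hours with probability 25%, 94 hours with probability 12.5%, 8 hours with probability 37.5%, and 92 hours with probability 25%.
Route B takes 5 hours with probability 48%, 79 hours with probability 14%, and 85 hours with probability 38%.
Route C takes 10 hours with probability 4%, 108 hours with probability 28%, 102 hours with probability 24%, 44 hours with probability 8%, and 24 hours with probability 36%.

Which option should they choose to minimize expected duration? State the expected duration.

Route B (45.76 hours)

Route A = 0.25 × 67 + 0.125 × 94 + 0.375 × 8 + 0.25 × 92 = 16.75 + 11.75 + 3 + 23 = 54.5
Route B = 0.48 × 5 + 0.14 × 79 + 0.38 × 85 = 2.4 + 11.06 + 32.3 = 45.76
Route C = 0.04 × 10 + 0.28 × 108 + 0.24 × 102 + 0.08 × 44 + 0.36 × 24 = 0.4 + 30.24 + 24.48 + 3.52 + 8.64 = 67.28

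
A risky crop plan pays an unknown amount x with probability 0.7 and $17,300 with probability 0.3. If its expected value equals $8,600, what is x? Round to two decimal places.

x = $4,871.43

0.7·x + 0.3·17300 = 8600
0.7·x = 8600 − 5190 = 3410
x = 3410 / 0.7 = 4871.4286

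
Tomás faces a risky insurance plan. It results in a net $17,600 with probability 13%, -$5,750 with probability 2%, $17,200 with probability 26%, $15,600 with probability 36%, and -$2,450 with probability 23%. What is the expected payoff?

EV = 0.13 × 17600 + 0.02 × (-5750) + 0.26 × 17200 + 0.36 × 15600 + 0.23 × (-2450) = 2288 − 115 + 4472 + 5616 − 563.5 = 11697.5

$11,697.50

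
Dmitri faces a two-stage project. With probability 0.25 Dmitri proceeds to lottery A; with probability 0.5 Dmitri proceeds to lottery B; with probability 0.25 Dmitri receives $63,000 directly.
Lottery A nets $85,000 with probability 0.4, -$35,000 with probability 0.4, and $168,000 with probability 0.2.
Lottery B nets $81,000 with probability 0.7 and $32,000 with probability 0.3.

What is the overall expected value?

EV(A) = 0.4 × 85000 + 0.4 × (-35000) + 0.2 × 168000 = 34000 − 14000 + 33600 = 53600
EV(B) = 0.7 × 81000 + 0.3 × 32000 = 56700 + 9600 = 66300
Branch C: 63000 (certain)
Overall = 0.25 × 53600 + 0.5 × 66300 + 0.25 × 63000 = 13400 + 33150 + 15750 = 62300

$62,300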